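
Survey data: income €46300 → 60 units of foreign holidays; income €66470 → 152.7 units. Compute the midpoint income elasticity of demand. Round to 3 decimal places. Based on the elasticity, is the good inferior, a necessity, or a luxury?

ΔQ = 152.7 − 60 = 92.7; midpoint Q̄ = (60 + 152.7)/2 = 106.35.
ΔI = 66470 − 46300 = 20170; midpoint Ī = (46300 + 66470)/2 = 56385.
η = (ΔQ/Q̄) ÷ (ΔI/Ī) = (92.7/106.35) ÷ (20170/56385) = 2.437.
η > 1 ⇒ luxury.

2.437 (luxury)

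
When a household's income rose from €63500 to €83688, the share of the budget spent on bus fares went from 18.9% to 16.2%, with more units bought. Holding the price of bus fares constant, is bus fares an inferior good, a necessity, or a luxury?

Quantity rises but the budget share falls as income rises, so 0 < η < 1.

necessity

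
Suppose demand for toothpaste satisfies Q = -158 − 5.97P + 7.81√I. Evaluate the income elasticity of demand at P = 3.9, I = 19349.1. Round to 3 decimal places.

At P = 3.9, I = 19349.1: Q = 905.096.
Holding P constant, ∂Q/∂I = 7.81/(2√I) = 0.0280731.
η_I = (∂Q/∂I)·(I/Q) = 0.0280731 × (19349.1/905.096) = 0.600.

0.600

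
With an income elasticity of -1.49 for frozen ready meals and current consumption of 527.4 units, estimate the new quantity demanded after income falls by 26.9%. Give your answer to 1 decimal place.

%ΔQ ≈ η × %ΔI = -1.49 × (-26.9%) = 40.081%.
New Q ≈ 527.4 × (1 + 0.40081) = 738.8.

738.8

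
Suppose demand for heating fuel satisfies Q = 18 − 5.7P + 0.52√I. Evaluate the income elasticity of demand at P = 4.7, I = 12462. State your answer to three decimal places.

At P = 4.7, I = 12462: Q = 49.259.
Holding P constant, ∂Q/∂I = 0.52/(2√I) = 0.00232905.
η_I = (∂Q/∂I)·(I/Q) = 0.00232905 × (12462/49.259) = 0.589.

0.589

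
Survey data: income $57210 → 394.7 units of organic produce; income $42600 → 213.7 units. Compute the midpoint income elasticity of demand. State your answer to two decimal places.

2.03

ΔQ = 213.7 − 394.7 = -181; midpoint Q̄ = (394.7 + 213.7)/2 = 304.2.
ΔI = 42600 − 57210 = -14610; midpoint Ī = (57210 + 42600)/2 = 49905.
η = (ΔQ/Q̄) ÷ (ΔI/Ī) = (-181/304.2) ÷ (-14610/49905) = 2.03.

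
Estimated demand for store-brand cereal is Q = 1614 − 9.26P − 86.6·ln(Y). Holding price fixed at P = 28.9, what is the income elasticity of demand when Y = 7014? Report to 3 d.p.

At P = 28.9, Y = 7014: Q = 579.486.
Holding P constant, ∂Q/∂Y = -86.6/Y = -0.0123467.
η_Y = (∂Q/∂Y)·(Y/Q) = -0.0123467 × (7014/579.486) = -0.149.

-0.149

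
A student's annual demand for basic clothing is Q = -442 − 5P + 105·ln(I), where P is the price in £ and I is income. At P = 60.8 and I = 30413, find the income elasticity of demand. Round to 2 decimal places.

0.31

At P = 60.8, I = 30413: Q = 337.876.
Holding P constant, ∂Q/∂I = 105/I = 0.00345247.
η_I = (∂Q/∂I)·(I/Q) = 0.00345247 × (30413/337.876) = 0.31.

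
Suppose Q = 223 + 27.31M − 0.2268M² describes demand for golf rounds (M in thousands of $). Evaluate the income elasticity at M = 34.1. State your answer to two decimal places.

0.45

At M = 34.1: Q = 890.5457.
dQ/dM = 27.31 − 0.4536M = 11.84224.
η = (dQ/dM)·(M/Q) = 11.84224 × (34.1/890.5457) = 0.45.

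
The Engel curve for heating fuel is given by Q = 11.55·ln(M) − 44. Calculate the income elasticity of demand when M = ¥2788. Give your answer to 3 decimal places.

0.243

At M = 2788: Q = 47.627.
dQ/dM = 11.55/M = 0.00414275 at this income.
η = (dQ/dM)·(M/Q) = 0.00414275 × (2788/47.627) = 0.243.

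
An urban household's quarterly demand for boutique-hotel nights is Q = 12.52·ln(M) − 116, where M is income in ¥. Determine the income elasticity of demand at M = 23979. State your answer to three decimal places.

At M = 23979: Q = 10.263.
dQ/dM = 12.52/M = 0.000522124 at this income.
η = (dQ/dM)·(M/Q) = 0.000522124 × (23979/10.263) = 1.220.

1.220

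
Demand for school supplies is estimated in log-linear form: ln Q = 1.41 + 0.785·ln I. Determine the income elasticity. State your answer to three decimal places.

0.785

In a log-linear demand, the coefficient on ln I is the income elasticity.
So η = 0.785.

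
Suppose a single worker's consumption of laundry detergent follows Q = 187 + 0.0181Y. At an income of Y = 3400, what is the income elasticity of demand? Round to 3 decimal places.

0.248

At Y = 3400: Q = 248.540.
dQ/dY = 0.0181.
η = (dQ/dY)·(Y/Q) = 0.0181 × (3400/248.540) = 0.248.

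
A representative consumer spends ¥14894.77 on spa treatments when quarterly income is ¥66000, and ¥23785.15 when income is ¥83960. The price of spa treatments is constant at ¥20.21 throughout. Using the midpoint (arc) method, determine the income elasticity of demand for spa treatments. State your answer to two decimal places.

With a constant price, Q₁ = 14894.77/20.21 = 737.000 and Q₂ = 23785.15/20.21 = 1176.900 (equivalently, work directly with expenditure since P cancels).
Midpoint %ΔQ = (23785.15 − 14894.77)/19339.96 = 0.45969; midpoint %ΔI = (83960 − 66000)/74980 = 0.23953.
η = 0.45969 / 0.23953 = 1.92.

1.92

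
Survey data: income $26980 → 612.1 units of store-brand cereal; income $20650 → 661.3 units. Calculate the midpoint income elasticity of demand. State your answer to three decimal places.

-0.291

ΔQ = 661.3 − 612.1 = 49.2; midpoint Q̄ = (612.1 + 661.3)/2 = 636.7.
ΔI = 20650 − 26980 = -6330; midpoint Ī = (26980 + 20650)/2 = 23815.
η = (ΔQ/Q̄) ÷ (ΔI/Ī) = (49.2/636.7) ÷ (-6330/23815) = -0.291.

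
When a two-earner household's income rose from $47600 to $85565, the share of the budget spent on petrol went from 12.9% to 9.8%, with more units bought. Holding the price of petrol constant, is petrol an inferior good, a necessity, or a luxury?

Quantity rises but the budget share falls as income rises, so 0 < η < 1.

necessity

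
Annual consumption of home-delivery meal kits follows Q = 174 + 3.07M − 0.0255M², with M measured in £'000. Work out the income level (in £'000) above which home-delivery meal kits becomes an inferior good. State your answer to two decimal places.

60.20

dQ/dM = 3.07 − 0.051M.
The good is inferior where dQ/dM < 0. Setting dQ/dM = 0 gives M = 3.07 / 0.051 = 60.20.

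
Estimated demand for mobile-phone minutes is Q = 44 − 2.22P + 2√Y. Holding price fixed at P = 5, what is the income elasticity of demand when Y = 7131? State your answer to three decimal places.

0.418

At P = 5, Y = 7131: Q = 201.790.
Holding P constant, ∂Q/∂Y = 2/(2√Y) = 0.011842.
η_Y = (∂Q/∂Y)·(Y/Q) = 0.011842 × (7131/201.790) = 0.418.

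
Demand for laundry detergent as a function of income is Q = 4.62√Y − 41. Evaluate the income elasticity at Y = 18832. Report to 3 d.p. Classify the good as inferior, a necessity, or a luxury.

At Y = 18832: Q = 593.001.
dQ/dY = 4.62/(2√Y) = 0.0168331 at this income.
η = (dQ/dY)·(Y/Q) = 0.0168331 × (18832/593.001) = 0.535.
Since 0 < η < 1, the good is a necessity.

0.535 (necessity)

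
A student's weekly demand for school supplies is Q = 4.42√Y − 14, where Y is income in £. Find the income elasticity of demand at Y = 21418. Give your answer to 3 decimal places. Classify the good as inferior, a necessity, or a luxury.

0.511 (necessity)

At Y = 21418: Q = 632.862.
dQ/dY = 4.42/(2√Y) = 0.0151009 at this income.
η = (dQ/dY)·(Y/Q) = 0.0151009 × (21418/632.862) = 0.511.
Since 0 < η < 1, the good is a necessity.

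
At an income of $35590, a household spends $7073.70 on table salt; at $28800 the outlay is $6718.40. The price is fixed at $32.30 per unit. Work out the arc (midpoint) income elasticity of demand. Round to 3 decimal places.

With a constant price, Q₁ = 7073.70/32.30 = 219.000 and Q₂ = 6718.40/32.30 = 208.000 (equivalently, work directly with expenditure since P cancels).
Midpoint %ΔQ = (6718.40 − 7073.70)/6896.05 = -0.05152; midpoint %ΔI = (28800 − 35590)/32195 = -0.21090.
η = -0.05152 / -0.21090 = 0.244.

0.244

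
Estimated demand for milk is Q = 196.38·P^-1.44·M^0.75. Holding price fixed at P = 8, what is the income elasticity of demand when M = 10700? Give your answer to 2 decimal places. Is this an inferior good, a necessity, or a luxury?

0.75 (necessity)

For a multiplicative demand Q = A·P^α·M^β, the income elasticity is β everywhere.
Here β = 0.75, so η = 0.75.
Since 0 < η < 1, this is a necessity.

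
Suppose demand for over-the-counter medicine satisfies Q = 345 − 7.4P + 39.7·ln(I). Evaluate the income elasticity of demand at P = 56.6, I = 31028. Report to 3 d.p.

At P = 56.6, I = 31028: Q = 336.763.
Holding P constant, ∂Q/∂I = 39.7/I = 0.00127949.
η_I = (∂Q/∂I)·(I/Q) = 0.00127949 × (31028/336.763) = 0.118.

0.118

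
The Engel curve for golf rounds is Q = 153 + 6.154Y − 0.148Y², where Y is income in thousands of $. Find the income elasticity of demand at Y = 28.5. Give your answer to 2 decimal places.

At Y = 28.5: Q = 208.1760.
dQ/dY = 6.154 − 0.296Y = -2.28200.
η = (dQ/dY)·(Y/Q) = -2.28200 × (28.5/208.1760) = -0.31.

-0.31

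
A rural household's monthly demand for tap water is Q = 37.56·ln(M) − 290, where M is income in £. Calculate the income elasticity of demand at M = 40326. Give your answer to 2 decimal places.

At M = 40326: Q = 108.314.
dQ/dM = 37.56/M = 0.000931409 at this income.
η = (dQ/dM)·(M/Q) = 0.000931409 × (40326/108.314) = 0.35.

0.35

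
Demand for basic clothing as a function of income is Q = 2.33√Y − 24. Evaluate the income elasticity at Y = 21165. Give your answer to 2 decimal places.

0.54

At Y = 21165: Q = 314.973.
dQ/dY = 2.33/(2√Y) = 0.00800787 at this income.
η = (dQ/dY)·(Y/Q) = 0.00800787 × (21165/314.973) = 0.54.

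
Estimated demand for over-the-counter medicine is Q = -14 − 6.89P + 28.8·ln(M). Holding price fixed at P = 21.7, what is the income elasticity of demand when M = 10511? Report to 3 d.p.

At P = 21.7, M = 10511: Q = 103.180.
Holding P constant, ∂Q/∂M = 28.8/M = 0.00273999.
η_M = (∂Q/∂M)·(M/Q) = 0.00273999 × (10511/103.180) = 0.279.

0.279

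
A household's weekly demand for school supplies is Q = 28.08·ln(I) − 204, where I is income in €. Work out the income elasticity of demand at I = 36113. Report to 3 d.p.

At I = 36113: Q = 90.683.
dQ/dI = 28.08/I = 0.000777559 at this income.
η = (dQ/dI)·(I/Q) = 0.000777559 × (36113/90.683) = 0.310.

0.310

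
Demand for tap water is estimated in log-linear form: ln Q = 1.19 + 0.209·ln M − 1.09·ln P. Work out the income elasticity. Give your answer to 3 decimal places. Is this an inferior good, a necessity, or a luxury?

0.209 (necessity)

In a log-linear demand, the coefficient on ln M is the income elasticity.
So η = 0.209.
0 < η < 1 ⇒ necessity.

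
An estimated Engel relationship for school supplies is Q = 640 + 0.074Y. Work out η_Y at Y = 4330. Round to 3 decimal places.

At Y = 4330: Q = 960.420.
dQ/dY = 0.074.
η = (dQ/dY)·(Y/Q) = 0.074 × (4330/960.420) = 0.334.

0.334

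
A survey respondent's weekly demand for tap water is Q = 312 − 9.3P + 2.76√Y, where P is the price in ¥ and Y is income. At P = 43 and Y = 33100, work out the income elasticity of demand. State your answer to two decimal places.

At P = 43, Y = 33100: Q = 414.238.
Holding P constant, ∂Q/∂Y = 2.76/(2√Y) = 0.00758517.
η_Y = (∂Q/∂Y)·(Y/Q) = 0.00758517 × (33100/414.238) = 0.61.

0.61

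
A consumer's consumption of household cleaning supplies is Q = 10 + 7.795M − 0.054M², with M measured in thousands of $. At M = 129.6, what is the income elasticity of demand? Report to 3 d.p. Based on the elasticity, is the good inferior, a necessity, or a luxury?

At M = 129.6: Q = 113.2394.
dQ/dM = 7.795 − 0.108M = -6.20180.
η = (dQ/dM)·(M/Q) = -6.20180 × (129.6/113.2394) = -7.098.
η < 0 ⇒ inferior good.

-7.098 (inferior good)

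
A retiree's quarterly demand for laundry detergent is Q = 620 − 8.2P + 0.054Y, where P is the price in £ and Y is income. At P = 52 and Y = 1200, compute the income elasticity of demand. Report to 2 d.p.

At P = 52, Y = 1200: Q = 258.400.
Holding P constant, ∂Q/∂Y = 0.054.
η_Y = (∂Q/∂Y)·(Y/Q) = 0.054 × (1200/258.400) = 0.25.

0.25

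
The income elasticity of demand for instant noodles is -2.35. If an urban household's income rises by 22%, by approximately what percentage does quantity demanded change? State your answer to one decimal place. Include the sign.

-51.7%

%ΔQ ≈ η × %ΔI = -2.35 × 22% = -51.7%.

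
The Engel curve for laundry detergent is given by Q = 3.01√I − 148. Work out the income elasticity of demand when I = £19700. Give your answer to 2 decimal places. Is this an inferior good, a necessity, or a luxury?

At I = 19700: Q = 274.474.
dQ/dI = 3.01/(2√I) = 0.0107227 at this income.
η = (dQ/dI)·(I/Q) = 0.0107227 × (19700/274.474) = 0.77.
Since 0 < η < 1, the good is a necessity.

0.77 (necessity)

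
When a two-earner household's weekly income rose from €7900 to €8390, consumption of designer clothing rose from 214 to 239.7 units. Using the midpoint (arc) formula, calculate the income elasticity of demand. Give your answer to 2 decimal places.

ΔQ = 239.7 − 214 = 25.7; midpoint Q̄ = (214 + 239.7)/2 = 226.85.
ΔI = 8390 − 7900 = 490; midpoint Ī = (7900 + 8390)/2 = 8145.
η = (ΔQ/Q̄) ÷ (ΔI/Ī) = (25.7/226.85) ÷ (490/8145) = 1.88.

1.88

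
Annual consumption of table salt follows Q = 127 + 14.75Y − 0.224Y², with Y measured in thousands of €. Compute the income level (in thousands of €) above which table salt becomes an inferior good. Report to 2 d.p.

32.92

dQ/dY = 14.75 − 0.448Y.
The good is inferior where dQ/dY < 0. Setting dQ/dY = 0 gives Y = 14.75 / 0.448 = 32.92.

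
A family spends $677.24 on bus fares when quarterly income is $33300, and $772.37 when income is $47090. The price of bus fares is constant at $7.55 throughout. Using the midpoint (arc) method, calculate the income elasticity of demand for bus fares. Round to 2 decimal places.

With a constant price, Q₁ = 677.24/7.55 = 89.701 and Q₂ = 772.37/7.55 = 102.301 (equivalently, work directly with expenditure since P cancels).
Midpoint %ΔQ = (772.37 − 677.24)/724.81 = 0.13125; midpoint %ΔI = (47090 − 33300)/40195 = 0.34308.
η = 0.13125 / 0.34308 = 0.38.

0.38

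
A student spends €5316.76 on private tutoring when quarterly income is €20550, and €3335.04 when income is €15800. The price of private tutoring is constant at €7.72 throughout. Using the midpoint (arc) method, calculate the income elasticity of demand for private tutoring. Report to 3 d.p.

With a constant price, Q₁ = 5316.76/7.72 = 688.699 and Q₂ = 3335.04/7.72 = 432.000 (equivalently, work directly with expenditure since P cancels).
Midpoint %ΔQ = (3335.04 − 5316.76)/4325.90 = -0.45811; midpoint %ΔI = (15800 − 20550)/18175 = -0.26135.
η = -0.45811 / -0.26135 = 1.753.

1.753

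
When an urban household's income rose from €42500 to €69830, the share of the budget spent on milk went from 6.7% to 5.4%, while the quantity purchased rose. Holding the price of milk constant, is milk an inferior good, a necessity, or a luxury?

necessity

Quantity rises but the budget share falls as income rises, so 0 < η < 1.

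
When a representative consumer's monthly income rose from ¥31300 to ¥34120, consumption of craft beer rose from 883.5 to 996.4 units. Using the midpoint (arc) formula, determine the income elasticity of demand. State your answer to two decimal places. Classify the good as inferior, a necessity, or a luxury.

1.39 (luxury)

ΔQ = 996.4 − 883.5 = 112.9; midpoint Q̄ = (883.5 + 996.4)/2 = 939.95.
ΔI = 34120 − 31300 = 2820; midpoint Ī = (31300 + 34120)/2 = 32710.
η = (ΔQ/Q̄) ÷ (ΔI/Ī) = (112.9/939.95) ÷ (2820/32710) = 1.39.
η > 1 ⇒ luxury.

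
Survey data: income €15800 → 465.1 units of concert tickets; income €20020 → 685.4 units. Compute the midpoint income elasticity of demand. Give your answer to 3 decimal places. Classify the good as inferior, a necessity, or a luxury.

1.625 (luxury)

ΔQ = 685.4 − 465.1 = 220.3; midpoint Q̄ = (465.1 + 685.4)/2 = 575.25.
ΔI = 20020 − 15800 = 4220; midpoint Ī = (15800 + 20020)/2 = 17910.
η = (ΔQ/Q̄) ÷ (ΔI/Ī) = (220.3/575.25) ÷ (4220/17910) = 1.625.
η > 1 ⇒ luxury.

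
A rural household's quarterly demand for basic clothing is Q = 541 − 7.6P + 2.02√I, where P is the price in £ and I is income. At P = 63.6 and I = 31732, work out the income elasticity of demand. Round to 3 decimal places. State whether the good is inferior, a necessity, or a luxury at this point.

At P = 63.6, I = 31732: Q = 417.472.
Holding P constant, ∂Q/∂I = 2.02/(2√I) = 0.00566986.
η_I = (∂Q/∂I)·(I/Q) = 0.00566986 × (31732/417.472) = 0.431.
Since 0 < η < 1, this is a necessity.

0.431 (necessity)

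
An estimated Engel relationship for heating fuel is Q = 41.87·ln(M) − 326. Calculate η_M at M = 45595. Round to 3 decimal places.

0.340

At M = 45595: Q = 123.163.
dQ/dM = 41.87/M = 0.000918302 at this income.
η = (dQ/dM)·(M/Q) = 0.000918302 × (45595/123.163) = 0.340.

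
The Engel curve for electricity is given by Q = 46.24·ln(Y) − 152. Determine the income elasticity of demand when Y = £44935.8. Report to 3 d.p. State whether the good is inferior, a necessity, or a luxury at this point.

0.135 (necessity)

At Y = 44935.8: Q = 343.369.
dQ/dY = 46.24/Y = 0.00102902 at this income.
η = (dQ/dY)·(Y/Q) = 0.00102902 × (44935.8/343.369) = 0.135.
Since 0 < η < 1, the good is a necessity.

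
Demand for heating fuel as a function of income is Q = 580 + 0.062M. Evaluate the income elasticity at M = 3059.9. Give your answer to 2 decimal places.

At M = 3059.9: Q = 769.714.
dQ/dM = 0.062.
η = (dQ/dM)·(M/Q) = 0.062 × (3059.9/769.714) = 0.25.

0.25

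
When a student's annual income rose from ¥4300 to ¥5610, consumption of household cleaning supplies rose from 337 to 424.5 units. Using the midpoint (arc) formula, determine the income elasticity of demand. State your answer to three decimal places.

ΔQ = 424.5 − 337 = 87.5; midpoint Q̄ = (337 + 424.5)/2 = 380.75.
ΔI = 5610 − 4300 = 1310; midpoint Ī = (4300 + 5610)/2 = 4955.
η = (ΔQ/Q̄) ÷ (ΔI/Ī) = (87.5/380.75) ÷ (1310/4955) = 0.869.

0.869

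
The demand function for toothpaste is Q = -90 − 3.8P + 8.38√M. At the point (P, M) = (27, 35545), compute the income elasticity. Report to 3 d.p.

0.569

At P = 27, M = 35545: Q = 1387.313.
Holding P constant, ∂Q/∂M = 8.38/(2√M) = 0.0222241.
η_M = (∂Q/∂M)·(M/Q) = 0.0222241 × (35545/1387.313) = 0.569.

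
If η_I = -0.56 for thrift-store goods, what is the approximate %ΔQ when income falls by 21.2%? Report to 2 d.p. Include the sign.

11.87%

%ΔQ ≈ η × %ΔI = -0.56 × (-21.2%) = 11.87%.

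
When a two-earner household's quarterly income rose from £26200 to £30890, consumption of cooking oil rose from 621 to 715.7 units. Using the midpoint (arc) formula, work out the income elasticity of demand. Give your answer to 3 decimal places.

ΔQ = 715.7 − 621 = 94.7; midpoint Q̄ = (621 + 715.7)/2 = 668.35.
ΔI = 30890 − 26200 = 4690; midpoint Ī = (26200 + 30890)/2 = 28545.
η = (ΔQ/Q̄) ÷ (ΔI/Ī) = (94.7/668.35) ÷ (4690/28545) = 0.862.

0.862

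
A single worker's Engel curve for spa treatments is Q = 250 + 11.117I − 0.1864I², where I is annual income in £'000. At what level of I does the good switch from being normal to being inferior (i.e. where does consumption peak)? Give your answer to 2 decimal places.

29.82

dQ/dI = 11.117 − 0.3728I.
The good is inferior where dQ/dI < 0. Setting dQ/dI = 0 gives I = 11.117 / 0.3728 = 29.82.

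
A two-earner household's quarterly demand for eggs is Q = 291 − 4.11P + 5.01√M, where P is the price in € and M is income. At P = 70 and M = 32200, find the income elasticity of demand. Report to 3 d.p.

0.498

At P = 70, M = 32200: Q = 902.312.
Holding P constant, ∂Q/∂M = 5.01/(2√M) = 0.0139598.
η_M = (∂Q/∂M)·(M/Q) = 0.0139598 × (32200/902.312) = 0.498.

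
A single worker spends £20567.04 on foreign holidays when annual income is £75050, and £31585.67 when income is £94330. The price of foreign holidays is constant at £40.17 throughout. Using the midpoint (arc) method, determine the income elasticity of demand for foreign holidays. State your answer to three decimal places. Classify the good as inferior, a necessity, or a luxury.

With a constant price, Q₁ = 20567.04/40.17 = 512.000 and Q₂ = 31585.67/40.17 = 786.300 (equivalently, work directly with expenditure since P cancels).
Midpoint %ΔQ = (31585.67 − 20567.04)/26076.36 = 0.42255; midpoint %ΔI = (94330 − 75050)/84690 = 0.22765.
η = 0.42255 / 0.22765 = 1.856.
η > 1 ⇒ luxury.

1.856 (luxury)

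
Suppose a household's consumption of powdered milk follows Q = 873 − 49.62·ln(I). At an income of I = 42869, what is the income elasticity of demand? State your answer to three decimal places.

At I = 42869: Q = 343.758.
dQ/dI = -49.62/I = -0.00115748 at this income.
η = (dQ/dI)·(I/Q) = -0.00115748 × (42869/343.758) = -0.144.

-0.144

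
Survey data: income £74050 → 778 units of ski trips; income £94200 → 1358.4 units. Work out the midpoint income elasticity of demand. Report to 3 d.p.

2.268

ΔQ = 1358.4 − 778 = 580.4; midpoint Q̄ = (778 + 1358.4)/2 = 1068.2.
ΔI = 94200 − 74050 = 20150; midpoint Ī = (74050 + 94200)/2 = 84125.
η = (ΔQ/Q̄) ÷ (ΔI/Ī) = (580.4/1068.2) ÷ (20150/84125) = 2.268.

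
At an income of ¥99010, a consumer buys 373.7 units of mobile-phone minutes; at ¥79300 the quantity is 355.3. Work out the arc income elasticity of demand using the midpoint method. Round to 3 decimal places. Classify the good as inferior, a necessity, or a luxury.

ΔQ = 355.3 − 373.7 = -18.4; midpoint Q̄ = (373.7 + 355.3)/2 = 364.5.
ΔI = 79300 − 99010 = -19710; midpoint Ī = (99010 + 79300)/2 = 89155.
η = (ΔQ/Q̄) ÷ (ΔI/Ī) = (-18.4/364.5) ÷ (-19710/89155) = 0.228.
0 < η < 1 ⇒ necessity.

0.228 (necessity)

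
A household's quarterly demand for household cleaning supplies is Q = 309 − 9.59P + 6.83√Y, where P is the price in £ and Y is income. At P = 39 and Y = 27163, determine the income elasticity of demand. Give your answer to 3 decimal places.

At P = 39, Y = 27163: Q = 1060.656.
Holding P constant, ∂Q/∂Y = 6.83/(2√Y) = 0.0207206.
η_Y = (∂Q/∂Y)·(Y/Q) = 0.0207206 × (27163/1060.656) = 0.531.

0.531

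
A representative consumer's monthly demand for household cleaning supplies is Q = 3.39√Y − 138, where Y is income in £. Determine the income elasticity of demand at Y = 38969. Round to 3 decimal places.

0.630

At Y = 38969: Q = 531.205.
dQ/dY = 3.39/(2√Y) = 0.00858638 at this income.
η = (dQ/dY)·(Y/Q) = 0.00858638 × (38969/531.205) = 0.630.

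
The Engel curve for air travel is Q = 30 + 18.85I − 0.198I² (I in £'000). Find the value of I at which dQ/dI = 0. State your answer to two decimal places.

dQ/dI = 18.85 − 0.396I.
The good is inferior where dQ/dI < 0. Setting dQ/dI = 0 gives I = 18.85 / 0.396 = 47.60.

47.60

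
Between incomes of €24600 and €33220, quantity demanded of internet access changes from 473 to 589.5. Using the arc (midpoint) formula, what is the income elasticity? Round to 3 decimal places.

0.735

ΔQ = 589.5 − 473 = 116.5; midpoint Q̄ = (473 + 589.5)/2 = 531.25.
ΔI = 33220 − 24600 = 8620; midpoint Ī = (24600 + 33220)/2 = 28910.
η = (ΔQ/Q̄) ÷ (ΔI/Ī) = (116.5/531.25) ÷ (8620/28910) = 0.735.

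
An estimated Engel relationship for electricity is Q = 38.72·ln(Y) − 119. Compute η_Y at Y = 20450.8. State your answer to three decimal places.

At Y = 20450.8: Q = 265.326.
dQ/dY = 38.72/Y = 0.00189332 at this income.
η = (dQ/dY)·(Y/Q) = 0.00189332 × (20450.8/265.326) = 0.146.

0.146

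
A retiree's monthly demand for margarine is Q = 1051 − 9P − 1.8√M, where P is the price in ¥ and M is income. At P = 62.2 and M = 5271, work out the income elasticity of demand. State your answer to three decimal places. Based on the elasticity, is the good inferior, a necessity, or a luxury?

-0.181 (inferior good)

At P = 62.2, M = 5271: Q = 360.517.
Holding P constant, ∂Q/∂M = -1.8/(2√M) = -0.0123964.
η_M = (∂Q/∂M)·(M/Q) = -0.0123964 × (5271/360.517) = -0.181.
Since η < 0, this is an inferior good.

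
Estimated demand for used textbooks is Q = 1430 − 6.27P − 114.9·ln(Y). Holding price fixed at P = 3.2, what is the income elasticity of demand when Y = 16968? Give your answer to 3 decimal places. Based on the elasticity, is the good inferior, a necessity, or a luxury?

At P = 3.2, Y = 16968: Q = 290.915.
Holding P constant, ∂Q/∂Y = -114.9/Y = -0.00677157.
η_Y = (∂Q/∂Y)·(Y/Q) = -0.00677157 × (16968/290.915) = -0.395.
Since η < 0, this is an inferior good.

-0.395 (inferior good)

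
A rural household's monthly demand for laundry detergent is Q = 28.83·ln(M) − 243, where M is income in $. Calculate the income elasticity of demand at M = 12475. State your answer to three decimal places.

0.997

At M = 12475: Q = 28.910.
dQ/dM = 28.83/M = 0.00231102 at this income.
η = (dQ/dM)·(M/Q) = 0.00231102 × (12475/28.910) = 0.997.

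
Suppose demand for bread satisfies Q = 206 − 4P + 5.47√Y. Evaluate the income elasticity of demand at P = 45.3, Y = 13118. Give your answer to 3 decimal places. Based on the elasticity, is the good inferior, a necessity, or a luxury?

At P = 45.3, Y = 13118: Q = 651.300.
Holding P constant, ∂Q/∂Y = 5.47/(2√Y) = 0.0238794.
η_Y = (∂Q/∂Y)·(Y/Q) = 0.0238794 × (13118/651.300) = 0.481.
Since 0 < η < 1, this is a necessity.

0.481 (necessity)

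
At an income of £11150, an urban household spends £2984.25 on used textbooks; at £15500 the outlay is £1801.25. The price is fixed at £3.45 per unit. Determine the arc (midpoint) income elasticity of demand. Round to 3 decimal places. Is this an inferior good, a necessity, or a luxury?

-1.514 (inferior good)

With a constant price, Q₁ = 2984.25/3.45 = 865.000 and Q₂ = 1801.25/3.45 = 522.101 (equivalently, work directly with expenditure since P cancels).
Midpoint %ΔQ = (1801.25 − 2984.25)/2392.75 = -0.49441; midpoint %ΔI = (15500 − 11150)/13325 = 0.32645.
η = -0.49441 / 0.32645 = -1.514.
η < 0 ⇒ inferior good.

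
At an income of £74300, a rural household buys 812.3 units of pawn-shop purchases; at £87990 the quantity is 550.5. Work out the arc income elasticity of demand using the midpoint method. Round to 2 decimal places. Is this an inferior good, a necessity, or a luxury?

-2.28 (inferior good)

ΔQ = 550.5 − 812.3 = -261.8; midpoint Q̄ = (812.3 + 550.5)/2 = 681.4.
ΔI = 87990 − 74300 = 13690; midpoint Ī = (74300 + 87990)/2 = 81145.
η = (ΔQ/Q̄) ÷ (ΔI/Ī) = (-261.8/681.4) ÷ (13690/81145) = -2.28.
η < 0 ⇒ inferior good.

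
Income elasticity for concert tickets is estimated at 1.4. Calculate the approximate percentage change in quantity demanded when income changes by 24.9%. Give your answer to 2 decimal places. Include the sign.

34.86%

%ΔQ ≈ η × %ΔI = 1.4 × 24.9% = 34.86%.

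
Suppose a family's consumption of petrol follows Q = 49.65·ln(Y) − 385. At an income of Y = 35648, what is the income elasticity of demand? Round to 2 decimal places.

At Y = 35648: Q = 135.404.
dQ/dY = 49.65/Y = 0.00139279 at this income.
η = (dQ/dY)·(Y/Q) = 0.00139279 × (35648/135.404) = 0.37.

0.37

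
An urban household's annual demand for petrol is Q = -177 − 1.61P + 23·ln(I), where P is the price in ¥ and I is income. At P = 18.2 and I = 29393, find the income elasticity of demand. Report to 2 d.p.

At P = 18.2, I = 29393: Q = 30.334.
Holding P constant, ∂Q/∂I = 23/I = 0.000782499.
η_I = (∂Q/∂I)·(I/Q) = 0.000782499 × (29393/30.334) = 0.76.

0.76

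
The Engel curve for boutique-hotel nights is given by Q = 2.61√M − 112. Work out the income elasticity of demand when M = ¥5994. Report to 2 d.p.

At M = 5994: Q = 90.069.
dQ/dM = 2.61/(2√M) = 0.0168559 at this income.
η = (dQ/dM)·(M/Q) = 0.0168559 × (5994/90.069) = 1.12.

1.12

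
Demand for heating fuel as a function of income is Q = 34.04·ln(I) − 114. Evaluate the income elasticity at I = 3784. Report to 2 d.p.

0.20

At I = 3784: Q = 166.440.
dQ/dI = 34.04/I = 0.00899577 at this income.
η = (dQ/dI)·(I/Q) = 0.00899577 × (3784/166.440) = 0.20.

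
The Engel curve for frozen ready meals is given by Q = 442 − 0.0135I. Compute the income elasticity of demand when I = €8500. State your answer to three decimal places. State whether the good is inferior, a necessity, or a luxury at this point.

-0.351 (inferior good)

At I = 8500: Q = 327.250.
dQ/dI = −0.0135.
η = (dQ/dI)·(I/Q) = -0.0135 × (8500/327.250) = -0.351.
Since η < 0, the good is an inferior good.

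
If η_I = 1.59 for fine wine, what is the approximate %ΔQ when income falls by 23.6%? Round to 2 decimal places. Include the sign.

-37.52%

%ΔQ ≈ η × %ΔI = 1.59 × (-23.6%) = -37.52%.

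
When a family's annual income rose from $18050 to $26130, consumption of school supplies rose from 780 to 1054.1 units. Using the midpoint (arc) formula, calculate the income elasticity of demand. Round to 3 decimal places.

0.817

ΔQ = 1054.1 − 780 = 274.1; midpoint Q̄ = (780 + 1054.1)/2 = 917.05.
ΔI = 26130 − 18050 = 8080; midpoint Ī = (18050 + 26130)/2 = 22090.
η = (ΔQ/Q̄) ÷ (ΔI/Ī) = (274.1/917.05) ÷ (8080/22090) = 0.817.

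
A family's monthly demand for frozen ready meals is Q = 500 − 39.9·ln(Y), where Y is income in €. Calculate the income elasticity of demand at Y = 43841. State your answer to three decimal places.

-0.543

At Y = 43841: Q = 73.536.
dQ/dY = -39.9/Y = -0.000910107 at this income.
η = (dQ/dY)·(Y/Q) = -0.000910107 × (43841/73.536) = -0.543.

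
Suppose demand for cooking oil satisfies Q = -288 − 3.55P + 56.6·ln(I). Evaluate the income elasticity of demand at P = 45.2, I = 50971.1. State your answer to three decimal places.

At P = 45.2, I = 50971.1: Q = 165.028.
Holding P constant, ∂Q/∂I = 56.6/I = 0.00111043.
η_I = (∂Q/∂I)·(I/Q) = 0.00111043 × (50971.1/165.028) = 0.343.

0.343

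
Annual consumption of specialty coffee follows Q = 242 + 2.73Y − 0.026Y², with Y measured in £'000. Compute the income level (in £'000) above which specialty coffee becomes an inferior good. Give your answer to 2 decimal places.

dQ/dY = 2.73 − 0.052Y.
The good is inferior where dQ/dY < 0. Setting dQ/dY = 0 gives Y = 2.73 / 0.052 = 52.50.

52.50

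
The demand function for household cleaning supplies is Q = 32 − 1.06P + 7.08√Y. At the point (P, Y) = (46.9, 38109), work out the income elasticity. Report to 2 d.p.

At P = 46.9, Y = 38109: Q = 1364.410.
Holding P constant, ∂Q/∂Y = 7.08/(2√Y) = 0.0181338.
η_Y = (∂Q/∂Y)·(Y/Q) = 0.0181338 × (38109/1364.410) = 0.51.

0.51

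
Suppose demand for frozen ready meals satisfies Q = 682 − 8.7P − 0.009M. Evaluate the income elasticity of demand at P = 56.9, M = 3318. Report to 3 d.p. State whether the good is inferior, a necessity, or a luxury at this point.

-0.190 (inferior good)

At P = 56.9, M = 3318: Q = 157.108.
Holding P constant, ∂Q/∂M = −0.009.
η_M = (∂Q/∂M)·(M/Q) = -0.009 × (3318/157.108) = -0.190.
Since η < 0, this is an inferior good.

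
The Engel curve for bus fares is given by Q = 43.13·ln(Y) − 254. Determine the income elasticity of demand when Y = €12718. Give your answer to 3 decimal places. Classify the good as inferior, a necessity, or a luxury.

0.281 (necessity)

At Y = 12718: Q = 153.612.
dQ/dY = 43.13/Y = 0.00339126 at this income.
η = (dQ/dY)·(Y/Q) = 0.00339126 × (12718/153.612) = 0.281.
Since 0 < η < 1, the good is a necessity.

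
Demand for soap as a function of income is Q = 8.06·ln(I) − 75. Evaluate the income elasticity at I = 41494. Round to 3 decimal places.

At I = 41494: Q = 10.704.
dQ/dI = 8.06/I = 0.000194245 at this income.
η = (dQ/dI)·(I/Q) = 0.000194245 × (41494/10.704) = 0.753.

0.753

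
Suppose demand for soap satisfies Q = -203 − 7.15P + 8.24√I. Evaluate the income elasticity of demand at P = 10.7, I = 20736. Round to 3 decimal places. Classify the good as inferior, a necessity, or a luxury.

At P = 10.7, I = 20736: Q = 907.055.
Holding P constant, ∂Q/∂I = 8.24/(2√I) = 0.0286111.
η_I = (∂Q/∂I)·(I/Q) = 0.0286111 × (20736/907.055) = 0.654.
Since 0 < η < 1, this is a necessity.

0.654 (necessity)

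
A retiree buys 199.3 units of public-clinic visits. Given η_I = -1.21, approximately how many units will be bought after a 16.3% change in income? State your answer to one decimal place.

160.0

%ΔQ ≈ η × %ΔI = -1.21 × 16.3% = -19.723%.
New Q ≈ 199.3 × (1 − 0.19723) = 160.0.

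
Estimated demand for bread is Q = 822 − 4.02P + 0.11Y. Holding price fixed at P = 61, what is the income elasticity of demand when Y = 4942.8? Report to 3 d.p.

At P = 61, Y = 4942.8: Q = 1120.488.
Holding P constant, ∂Q/∂Y = 0.11.
η_Y = (∂Q/∂Y)·(Y/Q) = 0.11 × (4942.8/1120.488) = 0.485.

0.485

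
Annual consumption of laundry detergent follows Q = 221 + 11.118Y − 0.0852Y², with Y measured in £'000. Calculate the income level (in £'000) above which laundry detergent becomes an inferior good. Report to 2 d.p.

65.25

dQ/dY = 11.118 − 0.1704Y.
The good is inferior where dQ/dY < 0. Setting dQ/dY = 0 gives Y = 11.118 / 0.1704 = 65.25.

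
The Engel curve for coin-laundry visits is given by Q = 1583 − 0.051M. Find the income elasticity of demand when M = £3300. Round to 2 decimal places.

-0.12

At M = 3300: Q = 1414.700.
dQ/dM = −0.051.
η = (dQ/dM)·(M/Q) = -0.051 × (3300/1414.700) = -0.12.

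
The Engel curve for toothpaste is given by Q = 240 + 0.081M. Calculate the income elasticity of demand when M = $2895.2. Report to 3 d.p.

At M = 2895.2: Q = 474.511.
dQ/dM = 0.081.
η = (dQ/dM)·(M/Q) = 0.081 × (2895.2/474.511) = 0.494.

0.494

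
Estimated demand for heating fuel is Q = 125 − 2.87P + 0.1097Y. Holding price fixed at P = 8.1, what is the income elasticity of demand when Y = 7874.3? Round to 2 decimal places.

0.89

At P = 8.1, Y = 7874.3: Q = 965.564.
Holding P constant, ∂Q/∂Y = 0.1097.
η_Y = (∂Q/∂Y)·(Y/Q) = 0.1097 × (7874.3/965.564) = 0.89.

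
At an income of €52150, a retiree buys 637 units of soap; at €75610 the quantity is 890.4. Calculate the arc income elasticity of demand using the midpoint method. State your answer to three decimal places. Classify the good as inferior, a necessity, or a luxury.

0.903 (necessity)

ΔQ = 890.4 − 637 = 253.4; midpoint Q̄ = (637 + 890.4)/2 = 763.7.
ΔI = 75610 − 52150 = 23460; midpoint Ī = (52150 + 75610)/2 = 63880.
η = (ΔQ/Q̄) ÷ (ΔI/Ī) = (253.4/763.7) ÷ (23460/63880) = 0.903.
0 < η < 1 ⇒ necessity.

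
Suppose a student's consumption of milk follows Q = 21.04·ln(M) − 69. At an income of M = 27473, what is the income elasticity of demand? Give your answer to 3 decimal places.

0.144

At M = 27473: Q = 146.049.
dQ/dM = 21.04/M = 0.000765843 at this income.
η = (dQ/dM)·(M/Q) = 0.000765843 × (27473/146.049) = 0.144.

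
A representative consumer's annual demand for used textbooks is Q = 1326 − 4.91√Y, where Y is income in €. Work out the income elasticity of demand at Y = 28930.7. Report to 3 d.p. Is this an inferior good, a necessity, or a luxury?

At Y = 28930.7: Q = 490.857.
dQ/dY = -4.91/(2√Y) = -0.0144335 at this income.
η = (dQ/dY)·(Y/Q) = -0.0144335 × (28930.7/490.857) = -0.851.
Since η < 0, the good is an inferior good.

-0.851 (inferior good)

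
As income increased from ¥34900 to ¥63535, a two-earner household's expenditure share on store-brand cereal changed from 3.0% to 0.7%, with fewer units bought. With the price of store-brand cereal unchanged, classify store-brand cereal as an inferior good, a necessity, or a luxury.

inferior good

Quantity demanded falls as income rises, so η < 0.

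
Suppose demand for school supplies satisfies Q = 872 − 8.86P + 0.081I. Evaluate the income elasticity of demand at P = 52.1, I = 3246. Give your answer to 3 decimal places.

At P = 52.1, I = 3246: Q = 673.320.
Holding P constant, ∂Q/∂I = 0.081.
η_I = (∂Q/∂I)·(I/Q) = 0.081 × (3246/673.320) = 0.390.

0.390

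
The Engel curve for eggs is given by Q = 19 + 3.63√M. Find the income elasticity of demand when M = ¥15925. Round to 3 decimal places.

0.480

At M = 15925: Q = 477.085.
dQ/dM = 3.63/(2√M) = 0.0143826 at this income.
η = (dQ/dM)·(M/Q) = 0.0143826 × (15925/477.085) = 0.480.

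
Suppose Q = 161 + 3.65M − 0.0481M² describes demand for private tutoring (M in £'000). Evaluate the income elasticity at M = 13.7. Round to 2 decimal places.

0.16

At M = 13.7: Q = 201.9771.
dQ/dM = 3.65 − 0.0962M = 2.33206.
η = (dQ/dM)·(M/Q) = 2.33206 × (13.7/201.9771) = 0.16.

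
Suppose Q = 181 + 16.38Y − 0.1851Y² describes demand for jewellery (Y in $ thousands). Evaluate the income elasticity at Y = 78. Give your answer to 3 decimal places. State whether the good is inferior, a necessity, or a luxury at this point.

-2.931 (inferior good)

At Y = 78: Q = 332.4916.
dQ/dY = 16.38 − 0.3702Y = -12.49560.
η = (dQ/dY)·(Y/Q) = -12.49560 × (78/332.4916) = -2.931.
η < 0 ⇒ inferior good.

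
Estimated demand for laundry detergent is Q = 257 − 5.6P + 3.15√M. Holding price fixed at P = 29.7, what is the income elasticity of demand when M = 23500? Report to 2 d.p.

At P = 29.7, M = 23500: Q = 573.566.
Holding P constant, ∂Q/∂M = 3.15/(2√M) = 0.0102742.
η_M = (∂Q/∂M)·(M/Q) = 0.0102742 × (23500/573.566) = 0.42.

0.42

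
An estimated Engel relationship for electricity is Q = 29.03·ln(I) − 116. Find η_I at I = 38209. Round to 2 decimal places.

At I = 38209: Q = 190.290.
dQ/dI = 29.03/I = 0.000759769 at this income.
η = (dQ/dI)·(I/Q) = 0.000759769 × (38209/190.290) = 0.15.

0.15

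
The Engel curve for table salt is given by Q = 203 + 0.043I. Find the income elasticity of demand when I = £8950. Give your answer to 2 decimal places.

0.65

At I = 8950: Q = 587.850.
dQ/dI = 0.043.
η = (dQ/dI)·(I/Q) = 0.043 × (8950/587.850) = 0.65.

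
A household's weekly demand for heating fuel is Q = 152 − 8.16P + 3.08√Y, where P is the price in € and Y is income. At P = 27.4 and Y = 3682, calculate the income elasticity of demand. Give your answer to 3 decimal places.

0.810

At P = 27.4, Y = 3682: Q = 115.309.
Holding P constant, ∂Q/∂Y = 3.08/(2√Y) = 0.0253793.
η_Y = (∂Q/∂Y)·(Y/Q) = 0.0253793 × (3682/115.309) = 0.810.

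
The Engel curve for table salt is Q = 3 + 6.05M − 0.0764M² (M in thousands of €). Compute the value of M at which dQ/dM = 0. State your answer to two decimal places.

dQ/dM = 6.05 − 0.1528M.
The good is inferior where dQ/dM < 0. Setting dQ/dM = 0 gives M = 6.05 / 0.1528 = 39.59.

39.59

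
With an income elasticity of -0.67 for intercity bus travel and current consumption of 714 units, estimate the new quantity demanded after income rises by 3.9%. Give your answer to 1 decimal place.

%ΔQ ≈ η × %ΔI = -0.67 × 3.9% = -2.613%.
New Q ≈ 714 × (1 − 0.02613) = 695.3.

695.3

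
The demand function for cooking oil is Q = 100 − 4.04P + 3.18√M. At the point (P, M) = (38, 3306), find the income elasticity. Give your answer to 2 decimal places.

0.71

At P = 38, M = 3306: Q = 129.323.
Holding P constant, ∂Q/∂M = 3.18/(2√M) = 0.0276532.
η_M = (∂Q/∂M)·(M/Q) = 0.0276532 × (3306/129.323) = 0.71.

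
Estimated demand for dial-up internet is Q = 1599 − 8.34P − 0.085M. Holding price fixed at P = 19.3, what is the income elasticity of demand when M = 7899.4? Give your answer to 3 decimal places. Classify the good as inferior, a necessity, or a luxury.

-0.876 (inferior good)

At P = 19.3, M = 7899.4: Q = 766.589.
Holding P constant, ∂Q/∂M = −0.085.
η_M = (∂Q/∂M)·(M/Q) = -0.085 × (7899.4/766.589) = -0.876.
Since η < 0, this is an inferior good.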